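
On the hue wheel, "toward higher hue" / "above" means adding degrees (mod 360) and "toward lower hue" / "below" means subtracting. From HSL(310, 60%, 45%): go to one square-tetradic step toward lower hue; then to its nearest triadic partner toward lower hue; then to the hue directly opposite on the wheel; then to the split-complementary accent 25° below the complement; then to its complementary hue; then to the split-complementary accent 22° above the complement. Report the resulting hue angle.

97°

−90° (square ↓): 310 − 90 = 220°
−120° (triadic ↓): 220 − 120 = 100°
+180° (complement): 100 + 180 = 280°
+155° (split-comp 25° ↓): 280 + 155 = 435 → 435 − 360 = 75°
+180° (complement): 75 + 180 = 255°
+202° (split-comp 22° ↑): 255 + 202 = 457 → 457 − 360 = 97°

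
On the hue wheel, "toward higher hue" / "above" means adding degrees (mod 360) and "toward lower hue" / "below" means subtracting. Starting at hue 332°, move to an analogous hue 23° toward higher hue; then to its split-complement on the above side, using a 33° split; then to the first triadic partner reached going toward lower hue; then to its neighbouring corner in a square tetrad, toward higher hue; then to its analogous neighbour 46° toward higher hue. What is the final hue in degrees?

224°

332 + 23 = 355°   (analog 23° ↑)
355 + 213 = 568 → 568 − 360 = 208°   (split-comp 33° ↑)
208 − 120 = 88°   (triadic ↓)
88 + 90 = 178°   (square ↑)
178 + 46 = 224°   (analog 46° ↑)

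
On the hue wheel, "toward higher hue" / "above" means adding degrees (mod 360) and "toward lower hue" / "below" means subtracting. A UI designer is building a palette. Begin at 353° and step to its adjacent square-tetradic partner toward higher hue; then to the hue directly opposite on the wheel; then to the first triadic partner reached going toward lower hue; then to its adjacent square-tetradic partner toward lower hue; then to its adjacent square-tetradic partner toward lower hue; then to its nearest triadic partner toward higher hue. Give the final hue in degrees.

83°

353 + 90 = 443 → 443 − 360 = 83°   (square ↑)
83 + 180 = 263°   (complement)
263 − 120 = 143°   (triadic ↓)
143 − 90 = 53°   (square ↓)
53 − 90 = -37 → -37 + 360 = 323°   (square ↓)
323 + 120 = 443 → 443 − 360 = 83°   (triadic ↑)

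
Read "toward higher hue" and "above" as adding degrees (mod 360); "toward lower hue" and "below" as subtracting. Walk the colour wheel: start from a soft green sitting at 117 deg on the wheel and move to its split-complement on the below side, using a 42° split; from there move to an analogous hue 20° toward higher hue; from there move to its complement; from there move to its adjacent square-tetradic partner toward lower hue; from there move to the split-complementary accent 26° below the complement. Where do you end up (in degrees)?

159°

+138° (split-comp 42° ↓): 117 + 138 = 255°
+20° (analog 20° ↑): 255 + 20 = 275°
+180° (complement): 275 + 180 = 455 → 455 − 360 = 95°
−90° (square ↓): 95 − 90 = 5°
+154° (split-comp 26° ↓): 5 + 154 = 159°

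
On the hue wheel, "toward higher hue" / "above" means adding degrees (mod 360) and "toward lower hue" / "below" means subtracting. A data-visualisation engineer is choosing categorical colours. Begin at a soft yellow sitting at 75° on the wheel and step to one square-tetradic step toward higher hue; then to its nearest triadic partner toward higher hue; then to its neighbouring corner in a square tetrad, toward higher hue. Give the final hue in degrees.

+90° (square ↑): 75 + 90 = 165°
+120° (triadic ↑): 165 + 120 = 285°
+90° (square ↑): 285 + 90 = 375 → 375 − 360 = 15°

15°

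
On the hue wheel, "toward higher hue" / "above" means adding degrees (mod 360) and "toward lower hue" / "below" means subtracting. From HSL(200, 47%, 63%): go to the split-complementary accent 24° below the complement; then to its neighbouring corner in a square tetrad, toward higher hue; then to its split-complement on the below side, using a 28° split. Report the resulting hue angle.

200 + 156 = 356°   (split-comp 24° ↓)
356 + 90 = 446 → 446 − 360 = 86°   (square ↑)
86 + 152 = 238°   (split-comp 28° ↓)

238°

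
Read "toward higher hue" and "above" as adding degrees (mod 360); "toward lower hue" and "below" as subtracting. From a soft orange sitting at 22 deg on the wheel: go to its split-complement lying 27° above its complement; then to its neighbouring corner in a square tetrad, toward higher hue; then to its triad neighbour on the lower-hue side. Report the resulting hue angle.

199°

split-comp 27° ↑ +207°: 22 + 207 = 229°
square ↑ +90°: 229 + 90 = 319°
triadic ↓ −120°: 319 − 120 = 199°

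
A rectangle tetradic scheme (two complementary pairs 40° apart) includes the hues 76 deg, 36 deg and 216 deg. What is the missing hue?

A rectangular tetradic uses two complementary pairs 40° apart: offsets 0°, 40°, 180°, 220°.
Among {36°, 76°, 216°}, 36° and 216° are a 180° pair.
The remaining hue 76° needs its own complement: 76 + 180 = 256°

256°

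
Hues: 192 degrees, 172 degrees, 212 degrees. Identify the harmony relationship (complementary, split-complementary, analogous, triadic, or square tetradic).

analogous

Sort the hues: 172°, 192°, 212°.
Successive gaps around the wheel: 20°, 20°, 320°.
A run of hues at equal small steps (20°) with one large closing gap is an analogous group.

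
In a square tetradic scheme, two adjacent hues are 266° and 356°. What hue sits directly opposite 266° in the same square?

86°

A square tetradic scheme places four hues 90° apart; opposite corners are 180° apart.
266 + 180 = 446 → 446 − 360 = 86°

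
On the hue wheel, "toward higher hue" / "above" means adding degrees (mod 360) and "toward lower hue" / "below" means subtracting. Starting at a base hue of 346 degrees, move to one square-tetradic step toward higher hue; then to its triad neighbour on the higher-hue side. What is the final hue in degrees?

+90° (square ↑): 346 + 90 = 436 → 436 − 360 = 76°
+120° (triadic ↑): 76 + 120 = 196°

196°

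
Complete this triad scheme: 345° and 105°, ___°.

A triad places three hues 120° apart.
The full set through 105° is {105°, 225°, 345°}.
Given {105°, 345°}, the missing hue is 225°.

225°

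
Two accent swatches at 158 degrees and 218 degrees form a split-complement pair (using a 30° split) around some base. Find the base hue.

The accents sit 30° either side of the complement, so the complement is their short-arc midpoint on the wheel.
Short-arc midpoint of 158° and 218°: 188°.
Base is 180° from the complement: 188 − 180 = 8°

8°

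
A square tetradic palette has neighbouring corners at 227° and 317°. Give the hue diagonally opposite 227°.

A square tetradic scheme places four hues 90° apart; opposite corners are 180° apart.
227 + 180 = 407 → 407 − 360 = 47°

47°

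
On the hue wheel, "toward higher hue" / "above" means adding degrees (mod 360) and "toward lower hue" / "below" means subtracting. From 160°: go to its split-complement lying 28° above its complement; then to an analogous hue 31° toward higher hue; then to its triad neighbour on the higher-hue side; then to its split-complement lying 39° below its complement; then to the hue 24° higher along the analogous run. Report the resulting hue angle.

324°

160 + 208 = 368 → 368 − 360 = 8°   (split-comp 28° ↑)
8 + 31 = 39°   (analog 31° ↑)
39 + 120 = 159°   (triadic ↑)
159 + 141 = 300°   (split-comp 39° ↓)
300 + 24 = 324°   (analog 24° ↑)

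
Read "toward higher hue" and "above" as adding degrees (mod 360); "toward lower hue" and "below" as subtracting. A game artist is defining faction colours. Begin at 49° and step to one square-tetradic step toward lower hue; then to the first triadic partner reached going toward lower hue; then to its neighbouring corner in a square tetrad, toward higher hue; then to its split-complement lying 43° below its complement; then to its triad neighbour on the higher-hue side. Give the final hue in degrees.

−90° (square ↓): 49 − 90 = -41 → -41 + 360 = 319°
−120° (triadic ↓): 319 − 120 = 199°
+90° (square ↑): 199 + 90 = 289°
+137° (split-comp 43° ↓): 289 + 137 = 426 → 426 − 360 = 66°
+120° (triadic ↑): 66 + 120 = 186°

186°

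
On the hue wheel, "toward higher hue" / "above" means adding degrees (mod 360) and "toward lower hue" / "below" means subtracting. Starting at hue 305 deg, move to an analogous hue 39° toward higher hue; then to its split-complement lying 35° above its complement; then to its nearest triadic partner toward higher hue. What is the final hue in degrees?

analog 39° ↑ +39°: 305 + 39 = 344°
split-comp 35° ↑ +215°: 344 + 215 = 559 → 559 − 360 = 199°
triadic ↑ +120°: 199 + 120 = 319°

319°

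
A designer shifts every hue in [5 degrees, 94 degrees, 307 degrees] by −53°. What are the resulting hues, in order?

312°, 41°, 254°

5 − 53 = -48 → -48 + 360 = 312°
94 − 53 = 41°
307 − 53 = 254°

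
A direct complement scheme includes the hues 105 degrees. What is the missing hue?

The complement sits 180° across the wheel.
The full set through 105° is {105°, 285°}.
Given {105°}, the missing hue is 285°.

285°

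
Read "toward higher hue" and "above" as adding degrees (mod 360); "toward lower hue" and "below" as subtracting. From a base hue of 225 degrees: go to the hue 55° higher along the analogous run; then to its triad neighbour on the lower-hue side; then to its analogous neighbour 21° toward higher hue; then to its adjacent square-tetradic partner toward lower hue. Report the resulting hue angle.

+55° (analog 55° ↑): 225 + 55 = 280°
−120° (triadic ↓): 280 − 120 = 160°
+21° (analog 21° ↑): 160 + 21 = 181°
−90° (square ↓): 181 − 90 = 91°

91°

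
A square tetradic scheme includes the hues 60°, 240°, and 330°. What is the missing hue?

A square tetradic scheme places four hues every 90°.
The full set through 60° is {60°, 150°, 240°, 330°}.
Given {60°, 240°, 330°}, the missing hue is 150°.

150°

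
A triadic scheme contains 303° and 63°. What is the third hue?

183°

A triad spaces three hues 120° apart.
The full set is {63°, 183°, 303°}.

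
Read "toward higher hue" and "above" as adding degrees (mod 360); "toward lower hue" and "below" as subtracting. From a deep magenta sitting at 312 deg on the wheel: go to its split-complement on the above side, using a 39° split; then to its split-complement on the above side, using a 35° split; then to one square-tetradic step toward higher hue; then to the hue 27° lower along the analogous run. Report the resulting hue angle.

+219° (split-comp 39° ↑): 312 + 219 = 531 → 531 − 360 = 171°
+215° (split-comp 35° ↑): 171 + 215 = 386 → 386 − 360 = 26°
+90° (square ↑): 26 + 90 = 116°
−27° (analog 27° ↓): 116 − 27 = 89°

89°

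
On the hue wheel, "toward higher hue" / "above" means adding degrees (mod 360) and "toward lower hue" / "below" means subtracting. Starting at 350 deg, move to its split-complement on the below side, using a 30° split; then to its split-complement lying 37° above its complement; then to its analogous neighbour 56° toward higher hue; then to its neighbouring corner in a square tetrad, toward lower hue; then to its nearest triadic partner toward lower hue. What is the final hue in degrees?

203°

split-comp 30° ↓ +150°: 350 + 150 = 500 → 500 − 360 = 140°
split-comp 37° ↑ +217°: 140 + 217 = 357°
analog 56° ↑ +56°: 357 + 56 = 413 → 413 − 360 = 53°
square ↓ −90°: 53 − 90 = -37 → -37 + 360 = 323°
triadic ↓ −120°: 323 − 120 = 203°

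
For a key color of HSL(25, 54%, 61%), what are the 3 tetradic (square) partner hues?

115°, 205°, 295°

A square tetradic scheme places four hues every 90°.
25 + 90 = 115°
25 + 180 = 205°
25 + 270 = 295°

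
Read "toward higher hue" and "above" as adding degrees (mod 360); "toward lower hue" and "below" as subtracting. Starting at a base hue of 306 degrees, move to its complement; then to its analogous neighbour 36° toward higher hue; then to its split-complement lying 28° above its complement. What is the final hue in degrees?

10°

306 + 180 = 486 → 486 − 360 = 126°   (complement)
126 + 36 = 162°   (analog 36° ↑)
162 + 208 = 370 → 370 − 360 = 10°   (split-comp 28° ↑)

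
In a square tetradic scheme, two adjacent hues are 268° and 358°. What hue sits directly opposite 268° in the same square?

A square tetradic scheme places four hues 90° apart; opposite corners are 180° apart.
268 + 180 = 448 → 448 − 360 = 88°

88°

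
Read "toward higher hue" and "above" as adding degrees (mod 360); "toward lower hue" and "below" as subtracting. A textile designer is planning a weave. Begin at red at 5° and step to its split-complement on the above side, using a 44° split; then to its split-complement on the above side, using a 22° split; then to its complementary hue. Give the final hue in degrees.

251°

+224° (split-comp 44° ↑): 5 + 224 = 229°
+202° (split-comp 22° ↑): 229 + 202 = 431 → 431 − 360 = 71°
+180° (complement): 71 + 180 = 251°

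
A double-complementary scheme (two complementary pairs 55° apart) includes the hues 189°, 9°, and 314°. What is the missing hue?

134°

A rectangular tetradic uses two complementary pairs 55° apart: offsets 0°, 55°, 180°, 235°.
Among {9°, 189°, 314°}, 9° and 189° are a 180° pair.
The remaining hue 314° needs its own complement: 314 + 180 = 494 → 494 − 360 = 134°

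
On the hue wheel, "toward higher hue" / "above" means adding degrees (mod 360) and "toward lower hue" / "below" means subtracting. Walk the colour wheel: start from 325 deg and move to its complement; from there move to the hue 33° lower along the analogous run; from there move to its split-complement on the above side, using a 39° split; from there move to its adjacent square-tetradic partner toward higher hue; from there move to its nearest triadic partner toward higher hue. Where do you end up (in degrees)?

181°

325 + 180 = 505 → 505 − 360 = 145°   (complement)
145 − 33 = 112°   (analog 33° ↓)
112 + 219 = 331°   (split-comp 39° ↑)
331 + 90 = 421 → 421 − 360 = 61°   (square ↑)
61 + 120 = 181°   (triadic ↑)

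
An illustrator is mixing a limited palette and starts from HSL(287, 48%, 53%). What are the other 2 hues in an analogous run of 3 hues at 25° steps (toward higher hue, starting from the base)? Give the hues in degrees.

Analogous hues sit every 25° along the wheel.
287 + 25 = 312°
287 + 50 = 337°

312° and 337°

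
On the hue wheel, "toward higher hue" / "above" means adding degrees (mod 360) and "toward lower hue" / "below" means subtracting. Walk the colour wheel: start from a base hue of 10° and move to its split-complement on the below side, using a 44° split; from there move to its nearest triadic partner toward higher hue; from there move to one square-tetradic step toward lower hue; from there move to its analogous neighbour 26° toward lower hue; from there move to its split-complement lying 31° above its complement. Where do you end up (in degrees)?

10 + 136 = 146°   (split-comp 44° ↓)
146 + 120 = 266°   (triadic ↑)
266 − 90 = 176°   (square ↓)
176 − 26 = 150°   (analog 26° ↓)
150 + 211 = 361 → 361 − 360 = 1°   (split-comp 31° ↑)

1°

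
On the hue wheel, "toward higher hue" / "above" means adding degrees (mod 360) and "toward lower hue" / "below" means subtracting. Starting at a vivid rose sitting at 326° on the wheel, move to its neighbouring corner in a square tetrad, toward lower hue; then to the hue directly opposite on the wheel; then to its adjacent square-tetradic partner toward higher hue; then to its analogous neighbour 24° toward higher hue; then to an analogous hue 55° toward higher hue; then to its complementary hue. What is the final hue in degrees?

square ↓ −90°: 326 − 90 = 236°
complement +180°: 236 + 180 = 416 → 416 − 360 = 56°
square ↑ +90°: 56 + 90 = 146°
analog 24° ↑ +24°: 146 + 24 = 170°
analog 55° ↑ +55°: 170 + 55 = 225°
complement +180°: 225 + 180 = 405 → 405 − 360 = 45°

45°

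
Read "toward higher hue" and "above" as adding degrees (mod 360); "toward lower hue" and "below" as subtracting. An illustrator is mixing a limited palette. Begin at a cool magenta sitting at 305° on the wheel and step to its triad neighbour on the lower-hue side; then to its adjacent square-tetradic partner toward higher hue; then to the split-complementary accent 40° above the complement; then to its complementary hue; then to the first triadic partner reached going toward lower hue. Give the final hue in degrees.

−120° (triadic ↓): 305 − 120 = 185°
+90° (square ↑): 185 + 90 = 275°
+220° (split-comp 40° ↑): 275 + 220 = 495 → 495 − 360 = 135°
+180° (complement): 135 + 180 = 315°
−120° (triadic ↓): 315 − 120 = 195°

195°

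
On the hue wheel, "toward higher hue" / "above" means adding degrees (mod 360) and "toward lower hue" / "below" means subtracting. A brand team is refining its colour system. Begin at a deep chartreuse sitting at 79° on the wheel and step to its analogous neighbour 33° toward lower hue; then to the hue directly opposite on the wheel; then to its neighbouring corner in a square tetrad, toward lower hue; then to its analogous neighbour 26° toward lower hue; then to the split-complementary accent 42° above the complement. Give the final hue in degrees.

332°

79 − 33 = 46°   (analog 33° ↓)
46 + 180 = 226°   (complement)
226 − 90 = 136°   (square ↓)
136 − 26 = 110°   (analog 26° ↓)
110 + 222 = 332°   (split-comp 42° ↑)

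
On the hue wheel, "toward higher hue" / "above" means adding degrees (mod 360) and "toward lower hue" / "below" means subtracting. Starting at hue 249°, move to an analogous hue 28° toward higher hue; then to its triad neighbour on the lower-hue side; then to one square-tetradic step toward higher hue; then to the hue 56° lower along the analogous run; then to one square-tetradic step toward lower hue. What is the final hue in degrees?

101°

+28° (analog 28° ↑): 249 + 28 = 277°
−120° (triadic ↓): 277 − 120 = 157°
+90° (square ↑): 157 + 90 = 247°
−56° (analog 56° ↓): 247 − 56 = 191°
−90° (square ↓): 191 − 90 = 101°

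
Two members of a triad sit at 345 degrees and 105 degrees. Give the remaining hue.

225°

A triad spaces three hues 120° apart.
The full set is {105°, 225°, 345°}.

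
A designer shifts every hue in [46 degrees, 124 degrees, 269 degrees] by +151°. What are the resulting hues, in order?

46 + 151 = 197°
124 + 151 = 275°
269 + 151 = 420 → 420 − 360 = 60°

197°, 275°, 60°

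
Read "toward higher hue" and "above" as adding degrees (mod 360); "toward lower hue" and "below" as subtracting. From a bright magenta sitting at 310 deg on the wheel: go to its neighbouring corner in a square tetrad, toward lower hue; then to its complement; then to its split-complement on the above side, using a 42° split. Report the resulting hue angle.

310 − 90 = 220°   (square ↓)
220 + 180 = 400 → 400 − 360 = 40°   (complement)
40 + 222 = 262°   (split-comp 42° ↑)

262°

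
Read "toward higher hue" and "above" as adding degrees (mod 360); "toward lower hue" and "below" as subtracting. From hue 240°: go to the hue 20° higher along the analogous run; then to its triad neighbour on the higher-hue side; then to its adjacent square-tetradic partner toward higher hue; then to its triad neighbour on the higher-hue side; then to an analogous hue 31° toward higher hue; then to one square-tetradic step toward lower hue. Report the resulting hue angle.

171°

240 + 20 = 260°   (analog 20° ↑)
260 + 120 = 380 → 380 − 360 = 20°   (triadic ↑)
20 + 90 = 110°   (square ↑)
110 + 120 = 230°   (triadic ↑)
230 + 31 = 261°   (analog 31° ↑)
261 − 90 = 171°   (square ↓)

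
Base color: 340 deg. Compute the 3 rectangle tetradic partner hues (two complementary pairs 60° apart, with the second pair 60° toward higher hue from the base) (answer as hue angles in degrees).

40°, 160° and 220°

A rectangular tetradic uses two complementary pairs 60° apart: offsets 0°, 60°, 180°, 240°.
340 + 60 = 400 → 400 − 360 = 40°
340 + 180 = 520 → 520 − 360 = 160°
340 + 240 = 580 → 580 − 360 = 220°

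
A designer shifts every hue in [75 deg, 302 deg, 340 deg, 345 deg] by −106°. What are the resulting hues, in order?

329°, 196°, 234°, 239°

75 − 106 = -31 → -31 + 360 = 329°
302 − 106 = 196°
340 − 106 = 234°
345 − 106 = 239°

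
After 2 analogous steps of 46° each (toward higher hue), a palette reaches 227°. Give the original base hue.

2 steps of 46° (toward higher hue) give a net shift of +92°.
Start = end − shift: 227 − 92 = 135°

135°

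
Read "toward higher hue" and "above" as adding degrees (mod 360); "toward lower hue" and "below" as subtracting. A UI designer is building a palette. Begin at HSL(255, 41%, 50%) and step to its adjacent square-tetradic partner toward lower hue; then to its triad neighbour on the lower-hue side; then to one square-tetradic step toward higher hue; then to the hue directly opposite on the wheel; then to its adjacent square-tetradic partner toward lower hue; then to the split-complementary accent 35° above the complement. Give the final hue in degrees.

square ↓ −90°: 255 − 90 = 165°
triadic ↓ −120°: 165 − 120 = 45°
square ↑ +90°: 45 + 90 = 135°
complement +180°: 135 + 180 = 315°
square ↓ −90°: 315 − 90 = 225°
split-comp 35° ↑ +215°: 225 + 215 = 440 → 440 − 360 = 80°

80°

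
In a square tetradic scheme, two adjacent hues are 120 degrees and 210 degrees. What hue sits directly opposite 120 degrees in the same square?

A square tetradic scheme places four hues 90° apart; opposite corners are 180° apart.
120 + 180 = 300°

300°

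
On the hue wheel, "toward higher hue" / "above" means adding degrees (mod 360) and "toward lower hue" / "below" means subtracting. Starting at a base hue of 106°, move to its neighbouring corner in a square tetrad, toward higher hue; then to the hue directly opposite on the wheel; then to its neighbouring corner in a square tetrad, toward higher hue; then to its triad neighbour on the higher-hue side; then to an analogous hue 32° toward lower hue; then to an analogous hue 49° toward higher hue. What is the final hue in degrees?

106 + 90 = 196°   (square ↑)
196 + 180 = 376 → 376 − 360 = 16°   (complement)
16 + 90 = 106°   (square ↑)
106 + 120 = 226°   (triadic ↑)
226 − 32 = 194°   (analog 32° ↓)
194 + 49 = 243°   (analog 49° ↑)

243°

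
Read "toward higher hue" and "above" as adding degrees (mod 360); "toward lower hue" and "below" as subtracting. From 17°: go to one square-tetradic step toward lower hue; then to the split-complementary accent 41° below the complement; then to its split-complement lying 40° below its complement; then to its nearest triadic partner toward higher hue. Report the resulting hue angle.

326°

square ↓ −90°: 17 − 90 = -73 → -73 + 360 = 287°
split-comp 41° ↓ +139°: 287 + 139 = 426 → 426 − 360 = 66°
split-comp 40° ↓ +140°: 66 + 140 = 206°
triadic ↑ +120°: 206 + 120 = 326°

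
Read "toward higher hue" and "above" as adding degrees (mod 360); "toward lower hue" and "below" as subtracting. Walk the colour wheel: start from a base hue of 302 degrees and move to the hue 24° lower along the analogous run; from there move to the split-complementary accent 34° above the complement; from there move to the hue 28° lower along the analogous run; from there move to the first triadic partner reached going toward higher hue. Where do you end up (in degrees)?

224°

302 − 24 = 278°   (analog 24° ↓)
278 + 214 = 492 → 492 − 360 = 132°   (split-comp 34° ↑)
132 − 28 = 104°   (analog 28° ↓)
104 + 120 = 224°   (triadic ↑)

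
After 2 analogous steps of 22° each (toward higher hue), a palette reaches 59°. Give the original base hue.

2 steps of 22° (toward higher hue) give a net shift of +44°.
Start = end − shift: 59 − 44 = 15°

15°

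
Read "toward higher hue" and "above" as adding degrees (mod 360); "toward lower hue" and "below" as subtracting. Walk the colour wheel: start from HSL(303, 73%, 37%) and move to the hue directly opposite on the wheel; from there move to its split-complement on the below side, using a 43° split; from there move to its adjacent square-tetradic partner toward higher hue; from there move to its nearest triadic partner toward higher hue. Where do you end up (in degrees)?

303 + 180 = 483 → 483 − 360 = 123°   (complement)
123 + 137 = 260°   (split-comp 43° ↓)
260 + 90 = 350°   (square ↑)
350 + 120 = 470 → 470 − 360 = 110°   (triadic ↑)

110°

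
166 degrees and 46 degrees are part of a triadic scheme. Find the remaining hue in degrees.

286°

A triad places three hues 120° apart.
The full set through 46° is {46°, 166°, 286°}.
Given {46°, 166°}, the missing hue is 286°.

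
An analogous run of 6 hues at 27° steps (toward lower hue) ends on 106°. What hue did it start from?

241°

5 steps of 27° (toward lower hue) give a net shift of −135°.
Start = end − shift: 106 + 135 = 241°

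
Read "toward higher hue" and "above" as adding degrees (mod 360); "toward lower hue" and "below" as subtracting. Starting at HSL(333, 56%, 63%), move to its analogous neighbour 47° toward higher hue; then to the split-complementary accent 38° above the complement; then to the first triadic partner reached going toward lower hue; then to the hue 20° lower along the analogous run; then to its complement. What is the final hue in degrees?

278°

333 + 47 = 380 → 380 − 360 = 20°   (analog 47° ↑)
20 + 218 = 238°   (split-comp 38° ↑)
238 − 120 = 118°   (triadic ↓)
118 − 20 = 98°   (analog 20° ↓)
98 + 180 = 278°   (complement)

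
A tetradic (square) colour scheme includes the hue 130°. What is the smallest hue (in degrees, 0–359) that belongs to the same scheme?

A square tetradic scheme places four hues every 90°.
The full set through 130° is {40°, 130°, 220°, 310°}.

40°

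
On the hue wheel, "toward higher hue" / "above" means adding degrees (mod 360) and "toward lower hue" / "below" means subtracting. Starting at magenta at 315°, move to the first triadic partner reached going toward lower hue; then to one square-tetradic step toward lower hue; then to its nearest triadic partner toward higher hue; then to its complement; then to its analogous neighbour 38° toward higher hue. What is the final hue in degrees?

315 − 120 = 195°   (triadic ↓)
195 − 90 = 105°   (square ↓)
105 + 120 = 225°   (triadic ↑)
225 + 180 = 405 → 405 − 360 = 45°   (complement)
45 + 38 = 83°   (analog 38° ↑)

83°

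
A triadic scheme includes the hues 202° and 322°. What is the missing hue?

82°

A triad places three hues 120° apart.
The full set through 202° is {82°, 202°, 322°}.
Given {202°, 322°}, the missing hue is 82°.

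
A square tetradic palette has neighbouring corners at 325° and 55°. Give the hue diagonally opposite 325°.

A square tetradic scheme places four hues 90° apart; opposite corners are 180° apart.
325 + 180 = 505 → 505 − 360 = 145°

145°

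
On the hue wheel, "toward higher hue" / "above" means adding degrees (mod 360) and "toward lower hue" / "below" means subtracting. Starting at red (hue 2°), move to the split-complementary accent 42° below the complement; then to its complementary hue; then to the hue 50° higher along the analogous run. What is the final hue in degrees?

10°

2 + 138 = 140°   (split-comp 42° ↓)
140 + 180 = 320°   (complement)
320 + 50 = 370 → 370 − 360 = 10°   (analog 50° ↑)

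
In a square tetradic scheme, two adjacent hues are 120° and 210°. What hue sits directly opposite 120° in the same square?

A square tetradic scheme places four hues 90° apart; opposite corners are 180° apart.
120 + 180 = 300°

300°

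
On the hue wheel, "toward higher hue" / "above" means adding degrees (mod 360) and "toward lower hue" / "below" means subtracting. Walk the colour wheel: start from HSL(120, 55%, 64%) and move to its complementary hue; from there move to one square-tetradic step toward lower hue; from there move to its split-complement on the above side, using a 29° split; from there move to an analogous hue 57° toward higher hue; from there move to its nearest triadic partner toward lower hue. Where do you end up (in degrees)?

+180° (complement): 120 + 180 = 300°
−90° (square ↓): 300 − 90 = 210°
+209° (split-comp 29° ↑): 210 + 209 = 419 → 419 − 360 = 59°
+57° (analog 57° ↑): 59 + 57 = 116°
−120° (triadic ↓): 116 − 120 = -4 → -4 + 360 = 356°

356°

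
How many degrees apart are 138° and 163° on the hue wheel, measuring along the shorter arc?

|138 − 163| = 25.
25 ≤ 180, so the shorter arc is 25°.

25°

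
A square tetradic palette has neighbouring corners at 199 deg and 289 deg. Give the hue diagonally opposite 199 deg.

A square tetradic scheme places four hues 90° apart; opposite corners are 180° apart.
199 + 180 = 379 → 379 − 360 = 19°

19°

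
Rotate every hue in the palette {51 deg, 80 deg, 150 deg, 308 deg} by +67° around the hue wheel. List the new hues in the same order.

118°, 147°, 217°, 15°

51 + 67 = 118°
80 + 67 = 147°
150 + 67 = 217°
308 + 67 = 375 → 375 − 360 = 15°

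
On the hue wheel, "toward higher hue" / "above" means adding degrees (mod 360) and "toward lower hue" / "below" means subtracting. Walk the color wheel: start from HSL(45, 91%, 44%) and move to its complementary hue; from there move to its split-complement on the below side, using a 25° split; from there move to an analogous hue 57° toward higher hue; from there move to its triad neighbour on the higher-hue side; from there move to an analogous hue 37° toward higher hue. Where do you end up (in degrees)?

+180° (complement): 45 + 180 = 225°
+155° (split-comp 25° ↓): 225 + 155 = 380 → 380 − 360 = 20°
+57° (analog 57° ↑): 20 + 57 = 77°
+120° (triadic ↑): 77 + 120 = 197°
+37° (analog 37° ↑): 197 + 37 = 234°

234°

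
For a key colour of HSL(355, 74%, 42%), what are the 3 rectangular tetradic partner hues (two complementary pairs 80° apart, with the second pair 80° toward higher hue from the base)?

A rectangular tetradic uses two complementary pairs 80° apart: offsets 0°, 80°, 180°, 260°.
355 + 80 = 435 → 435 − 360 = 75°
355 + 180 = 535 → 535 − 360 = 175°
355 + 260 = 615 → 615 − 360 = 255°

75°, 175°, 255°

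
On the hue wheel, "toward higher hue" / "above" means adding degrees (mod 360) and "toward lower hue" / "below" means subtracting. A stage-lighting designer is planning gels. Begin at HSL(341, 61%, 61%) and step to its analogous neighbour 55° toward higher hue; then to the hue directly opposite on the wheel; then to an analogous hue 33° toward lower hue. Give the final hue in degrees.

+55° (analog 55° ↑): 341 + 55 = 396 → 396 − 360 = 36°
+180° (complement): 36 + 180 = 216°
−33° (analog 33° ↓): 216 − 33 = 183°

183°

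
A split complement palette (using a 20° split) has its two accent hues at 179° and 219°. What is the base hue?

19°

The accents sit 20° either side of the complement, so the complement is their short-arc midpoint on the wheel.
Short-arc midpoint of 179° and 219°: 199°.
Base is 180° from the complement: 199 − 180 = 19°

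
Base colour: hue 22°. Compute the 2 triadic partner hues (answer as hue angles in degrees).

A triad places three hues 120° apart.
22 + 120 = 142°
22 + 240 = 262°

142° and 262°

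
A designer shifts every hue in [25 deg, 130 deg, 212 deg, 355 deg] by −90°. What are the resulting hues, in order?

25 − 90 = -65 → -65 + 360 = 295°
130 − 90 = 40°
212 − 90 = 122°
355 − 90 = 265°

295°, 40°, 122°, 265°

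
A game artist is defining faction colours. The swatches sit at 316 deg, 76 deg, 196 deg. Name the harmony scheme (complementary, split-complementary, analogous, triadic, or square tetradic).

triadic

Sort the hues: 76°, 196°, 316°.
Successive gaps around the wheel: 120°, 120°, 120°.
Three hues equally spaced 120° apart form a triad.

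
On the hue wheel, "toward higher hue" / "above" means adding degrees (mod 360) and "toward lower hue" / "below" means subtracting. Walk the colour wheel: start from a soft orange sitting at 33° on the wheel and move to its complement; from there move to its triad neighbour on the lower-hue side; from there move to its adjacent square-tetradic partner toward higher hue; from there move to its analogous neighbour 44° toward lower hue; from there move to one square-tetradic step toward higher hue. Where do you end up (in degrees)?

229°

complement +180°: 33 + 180 = 213°
triadic ↓ −120°: 213 − 120 = 93°
square ↑ +90°: 93 + 90 = 183°
analog 44° ↓ −44°: 183 − 44 = 139°
square ↑ +90°: 139 + 90 = 229°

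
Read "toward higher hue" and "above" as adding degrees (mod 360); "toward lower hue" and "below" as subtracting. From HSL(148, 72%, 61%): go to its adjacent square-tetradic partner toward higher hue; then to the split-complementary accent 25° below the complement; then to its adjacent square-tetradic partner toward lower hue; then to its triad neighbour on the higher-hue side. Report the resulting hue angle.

square ↑ +90°: 148 + 90 = 238°
split-comp 25° ↓ +155°: 238 + 155 = 393 → 393 − 360 = 33°
square ↓ −90°: 33 − 90 = -57 → -57 + 360 = 303°
triadic ↑ +120°: 303 + 120 = 423 → 423 − 360 = 63°

63°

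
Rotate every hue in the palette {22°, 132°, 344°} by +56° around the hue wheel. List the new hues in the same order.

78°, 188°, 40°

22 + 56 = 78°
132 + 56 = 188°
344 + 56 = 400 → 400 − 360 = 40°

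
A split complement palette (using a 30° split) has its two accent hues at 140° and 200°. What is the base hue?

The accents sit 30° either side of the complement, so the complement is their short-arc midpoint on the wheel.
Short-arc midpoint of 140° and 200°: 170°.
Base is 180° from the complement: 170 − 180 = -10 → -10 + 360 = 350°

350°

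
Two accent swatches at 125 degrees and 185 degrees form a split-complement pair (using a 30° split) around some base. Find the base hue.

335°

The accents sit 30° either side of the complement, so the complement is their short-arc midpoint on the wheel.
Short-arc midpoint of 125° and 185°: 155°.
Base is 180° from the complement: 155 − 180 = -25 → -25 + 360 = 335°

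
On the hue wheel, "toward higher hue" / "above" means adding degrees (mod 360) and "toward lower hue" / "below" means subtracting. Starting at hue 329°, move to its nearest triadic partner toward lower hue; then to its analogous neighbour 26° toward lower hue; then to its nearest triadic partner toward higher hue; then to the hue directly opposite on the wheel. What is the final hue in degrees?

329 − 120 = 209°   (triadic ↓)
209 − 26 = 183°   (analog 26° ↓)
183 + 120 = 303°   (triadic ↑)
303 + 180 = 483 → 483 − 360 = 123°   (complement)

123°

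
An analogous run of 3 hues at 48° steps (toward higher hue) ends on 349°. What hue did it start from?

253°

2 steps of 48° (toward higher hue) give a net shift of +96°.
Start = end − shift: 349 − 96 = 253°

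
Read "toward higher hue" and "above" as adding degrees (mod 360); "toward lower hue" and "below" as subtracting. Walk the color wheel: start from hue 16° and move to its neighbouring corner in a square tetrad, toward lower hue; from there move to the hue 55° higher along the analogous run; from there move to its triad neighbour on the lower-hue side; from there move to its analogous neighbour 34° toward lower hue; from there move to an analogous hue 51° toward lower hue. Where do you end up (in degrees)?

square ↓ −90°: 16 − 90 = -74 → -74 + 360 = 286°
analog 55° ↑ +55°: 286 + 55 = 341°
triadic ↓ −120°: 341 − 120 = 221°
analog 34° ↓ −34°: 221 − 34 = 187°
analog 51° ↓ −51°: 187 − 51 = 136°

136°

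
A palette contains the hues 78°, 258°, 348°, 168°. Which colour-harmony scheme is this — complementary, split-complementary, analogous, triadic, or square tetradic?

square tetradic

Sort the hues: 78°, 168°, 258°, 348°.
Successive gaps around the wheel: 90°, 90°, 90°, 90°.
Four hues every 90° form a square tetradic scheme.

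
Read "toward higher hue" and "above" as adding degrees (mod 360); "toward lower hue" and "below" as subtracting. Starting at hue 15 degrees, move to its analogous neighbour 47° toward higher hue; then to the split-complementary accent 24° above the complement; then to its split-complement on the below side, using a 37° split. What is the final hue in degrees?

+47° (analog 47° ↑): 15 + 47 = 62°
+204° (split-comp 24° ↑): 62 + 204 = 266°
+143° (split-comp 37° ↓): 266 + 143 = 409 → 409 − 360 = 49°

49°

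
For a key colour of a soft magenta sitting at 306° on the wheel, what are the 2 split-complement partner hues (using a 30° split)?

96° and 156°

Split-complementary hues sit 30° either side of the complement.
Complement of 306°: 306 + 180 = 486 → 486 − 360 = 126°
126 − 30 = 96°
126 + 30 = 156°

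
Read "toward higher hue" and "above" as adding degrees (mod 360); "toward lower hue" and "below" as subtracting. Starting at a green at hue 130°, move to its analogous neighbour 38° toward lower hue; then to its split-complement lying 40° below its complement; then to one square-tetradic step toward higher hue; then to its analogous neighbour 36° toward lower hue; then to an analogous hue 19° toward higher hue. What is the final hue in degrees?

305°

−38° (analog 38° ↓): 130 − 38 = 92°
+140° (split-comp 40° ↓): 92 + 140 = 232°
+90° (square ↑): 232 + 90 = 322°
−36° (analog 36° ↓): 322 − 36 = 286°
+19° (analog 19° ↑): 286 + 19 = 305°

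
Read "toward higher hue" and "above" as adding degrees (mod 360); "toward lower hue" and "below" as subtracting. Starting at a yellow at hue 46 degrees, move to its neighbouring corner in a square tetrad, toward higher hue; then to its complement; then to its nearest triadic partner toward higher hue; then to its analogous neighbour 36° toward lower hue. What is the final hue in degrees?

40°

46 + 90 = 136°   (square ↑)
136 + 180 = 316°   (complement)
316 + 120 = 436 → 436 − 360 = 76°   (triadic ↑)
76 − 36 = 40°   (analog 36° ↓)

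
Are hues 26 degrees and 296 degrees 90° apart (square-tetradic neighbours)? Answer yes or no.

yes

Angular distance: |26 − 296| = 270; shorter arc = 360 − 270 = 90°.
90° apart (square-tetradic neighbours) requires 90°.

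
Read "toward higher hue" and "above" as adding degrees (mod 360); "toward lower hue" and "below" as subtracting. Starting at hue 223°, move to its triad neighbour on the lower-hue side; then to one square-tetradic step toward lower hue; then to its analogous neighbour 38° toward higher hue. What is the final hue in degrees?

triadic ↓ −120°: 223 − 120 = 103°
square ↓ −90°: 103 − 90 = 13°
analog 38° ↑ +38°: 13 + 38 = 51°

51°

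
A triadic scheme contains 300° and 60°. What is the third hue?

180°

A triad spaces three hues 120° apart.
The full set is {60°, 180°, 300°}.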